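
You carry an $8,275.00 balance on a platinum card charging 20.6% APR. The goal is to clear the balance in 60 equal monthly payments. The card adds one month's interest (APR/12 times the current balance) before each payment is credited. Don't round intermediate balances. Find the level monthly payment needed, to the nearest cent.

$222.01

Monthly rate r = 20.6%/12 = 1.71667% = 0.0171667.
Level-payment amortization: P = B₀·r / (1 − (1+r)^(−n)) = 8275.00·0.0171667 / (1 − 1.01717^(−60)).
Denominator 1 − (1+r)^(−60) = 0.639858785.
P = 142.054 / 0.639858785 ≈ 222.01.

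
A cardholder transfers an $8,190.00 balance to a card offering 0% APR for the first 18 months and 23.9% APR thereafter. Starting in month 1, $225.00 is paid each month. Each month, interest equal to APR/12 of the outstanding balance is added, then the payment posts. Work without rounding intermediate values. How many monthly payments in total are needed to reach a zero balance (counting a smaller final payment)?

Promo months 1–18 at r₀ = 0%/12 = 0; months 19+ at r₁ = 23.9%/12 = 0.0199167.
After month 18 (no interest yet): B = $8,190.00 − 18·$225.00 = $4,140.00.
Then at r₁ with $225.00/mo: n₂ = −ln(1 − r₁·B/P)/ln(1+r₁) ≈ 23.15 → 24 more payments.

42 months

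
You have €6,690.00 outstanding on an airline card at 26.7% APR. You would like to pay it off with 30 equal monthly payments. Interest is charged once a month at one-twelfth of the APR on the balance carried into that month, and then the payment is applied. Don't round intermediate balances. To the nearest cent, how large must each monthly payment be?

€308.03

Monthly rate r = 26.7%/12 = 2.225% = 0.02225.
Level-payment amortization: P = B₀·r / (1 − (1+r)^(−n)) = 6690.00·0.02225 / (1 − 1.02225^(−30)).
Denominator 1 − (1+r)^(−30) = 0.483242935.
P = 148.852 / 0.483242935 ≈ 308.03.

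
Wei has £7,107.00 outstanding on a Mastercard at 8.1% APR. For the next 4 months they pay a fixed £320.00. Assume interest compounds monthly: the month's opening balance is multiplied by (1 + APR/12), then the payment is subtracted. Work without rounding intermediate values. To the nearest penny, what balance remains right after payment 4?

Monthly rate r = 8.1%/12 = 0.675% = 0.00675.
Each month: B ← B·(1+r) − £320.00.
Month 1: interest £47.97; balance after payment £6,834.97.
Month 2: interest £46.14; balance after payment £6,561.11.
Month 3: interest £44.29; balance after payment £6,285.40.
Month 4: interest £42.43; balance after payment £6,007.82.

£6,007.82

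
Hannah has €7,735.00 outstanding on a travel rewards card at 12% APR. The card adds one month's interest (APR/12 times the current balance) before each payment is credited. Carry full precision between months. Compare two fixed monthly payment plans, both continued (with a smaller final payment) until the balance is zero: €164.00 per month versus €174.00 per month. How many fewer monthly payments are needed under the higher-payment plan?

5 fewer payments

Monthly rate r = 12%/12 = 1% = 0.01.
At €164.00/mo: n = ⌈−ln(1 − rB₀/P)/ln(1+r)⌉ = 65 payments (last €19.34); total interest = total paid − €7,735.00 = €2,780.34.
At €174.00/mo: 60 payments (last €15.63); total interest €2,546.63.
Payments saved = 65 − 60 = 5.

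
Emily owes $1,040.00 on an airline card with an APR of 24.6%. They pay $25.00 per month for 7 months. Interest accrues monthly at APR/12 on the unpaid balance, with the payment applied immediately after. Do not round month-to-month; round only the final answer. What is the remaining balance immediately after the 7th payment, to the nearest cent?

Monthly rate r = 24.6%/12 = 2.05% = 0.0205.
Each month: B ← B·(1+r) − $25.00.
Month 1: interest $21.32; balance after payment $1,036.32.
Month 2: interest $21.24; balance after payment $1,032.56.
Month 3: interest $21.17; balance after payment $1,028.73.
Month 4: interest $21.09; balance after payment $1,024.82.
Month 5: interest $21.01; balance after payment $1,020.83.
Month 6: interest $20.93; balance after payment $1,016.76.
Month 7: interest $20.84; balance after payment $1,012.60.

$1,012.60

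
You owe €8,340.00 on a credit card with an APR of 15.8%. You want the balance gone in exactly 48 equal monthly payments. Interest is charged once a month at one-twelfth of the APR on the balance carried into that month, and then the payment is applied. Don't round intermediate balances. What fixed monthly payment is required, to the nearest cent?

€235.50

Monthly rate r = 15.8%/12 = 1.31667% = 0.0131667.
Level-payment amortization: P = B₀·r / (1 − (1+r)^(−n)) = 8340.00·0.0131667 / (1 − 1.01317^(−48)).
Denominator 1 − (1+r)^(−48) = 0.466275504.
P = 109.81 / 0.466275504 ≈ 235.50.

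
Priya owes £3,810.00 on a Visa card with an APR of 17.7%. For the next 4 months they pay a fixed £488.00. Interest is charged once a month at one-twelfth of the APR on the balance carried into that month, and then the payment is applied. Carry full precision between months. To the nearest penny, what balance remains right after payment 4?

£2,044.20

Monthly rate r = 17.7%/12 = 1.475% = 0.01475.
Each month: B ← B·(1+r) − £488.00.
Month 1: interest £56.20; balance after payment £3,378.20.
Month 2: interest £49.83; balance after payment £2,940.03.
Month 3: interest £43.37; balance after payment £2,495.39.
Month 4: interest £36.81; balance after payment £2,044.20.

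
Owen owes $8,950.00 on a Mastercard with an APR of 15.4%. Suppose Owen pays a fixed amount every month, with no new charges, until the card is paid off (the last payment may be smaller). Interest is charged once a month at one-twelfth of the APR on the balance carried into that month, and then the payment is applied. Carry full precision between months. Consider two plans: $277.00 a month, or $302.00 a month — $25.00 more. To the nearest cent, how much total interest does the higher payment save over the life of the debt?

Monthly rate r = 15.4%/12 = 1.28333% = 0.0128333.
At $277.00/mo: n = ⌈−ln(1 − rB₀/P)/ln(1+r)⌉ = 42 payments (last $276.49); total interest = total paid − $8,950.00 = $2,683.49.
At $302.00/mo: 38 payments (last $160.31); total interest $2,384.31.
Interest saved = $2,683.49 − $2,384.31 = $299.18.

$299.18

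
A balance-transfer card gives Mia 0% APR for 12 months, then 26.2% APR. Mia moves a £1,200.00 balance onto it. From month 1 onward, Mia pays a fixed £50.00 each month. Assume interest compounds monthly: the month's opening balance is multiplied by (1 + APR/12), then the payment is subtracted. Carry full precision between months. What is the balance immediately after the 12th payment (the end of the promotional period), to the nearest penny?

£600.00

Promo months 1–12 at r₀ = 0%/12 = 0; months 13+ at r₁ = 26.2%/12 = 0.0218333.
After month 12 (no interest yet): B = £1,200.00 − 12·£50.00 = £600.00.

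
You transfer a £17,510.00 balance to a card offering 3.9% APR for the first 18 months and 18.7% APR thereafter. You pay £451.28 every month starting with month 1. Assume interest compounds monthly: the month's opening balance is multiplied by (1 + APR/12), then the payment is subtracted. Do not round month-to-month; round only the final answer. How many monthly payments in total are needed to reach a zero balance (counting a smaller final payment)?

47 payments

Promo months 1–18 at r₀ = 3.9%/12 = 0.00325; months 19+ at r₁ = 18.7%/12 = 0.0155833.
After month 18: iterate B ← B·(1+r₀) − £451.28 for 18 months → £10,211.75.
Then at r₁ with £451.28/mo: n₂ = −ln(1 − r₁·B/P)/ln(1+r₁) ≈ 28.12 → 29 more payments.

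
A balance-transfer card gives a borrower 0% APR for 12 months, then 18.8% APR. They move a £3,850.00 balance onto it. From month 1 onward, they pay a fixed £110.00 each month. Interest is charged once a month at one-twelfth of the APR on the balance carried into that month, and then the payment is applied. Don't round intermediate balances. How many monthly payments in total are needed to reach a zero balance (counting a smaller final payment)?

Promo months 1–12 at r₀ = 0%/12 = 0; months 13+ at r₁ = 18.8%/12 = 0.0156667.
After month 12 (no interest yet): B = £3,850.00 − 12·£110.00 = £2,530.00.
Then at r₁ with £110.00/mo: n₂ = −ln(1 − r₁·B/P)/ln(1+r₁) ≈ 28.74 → 29 more payments.

41 payments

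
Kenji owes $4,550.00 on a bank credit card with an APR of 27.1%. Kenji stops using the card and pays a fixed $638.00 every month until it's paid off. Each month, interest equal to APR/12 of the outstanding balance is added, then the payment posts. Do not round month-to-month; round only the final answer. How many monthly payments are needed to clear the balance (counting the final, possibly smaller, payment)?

Monthly rate r = 27.1%/12 = 2.25833% = 0.0225833.
Recurrence: B ← B·(1+r) − $638.00.
Month 1: interest $102.75; balance after payment $4,014.75.
Month 2: interest $90.67; balance after payment $3,467.42.
Closed form: n = −ln(1 − rB₀/P)/ln(1+r) = −ln(0.83894)/ln(1.02258) ≈ 7.864, so the balance reaches zero during payment 8.

8 months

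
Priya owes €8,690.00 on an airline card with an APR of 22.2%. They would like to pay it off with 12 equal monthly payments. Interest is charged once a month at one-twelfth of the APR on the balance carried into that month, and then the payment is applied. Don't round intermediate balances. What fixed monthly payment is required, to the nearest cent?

Monthly rate r = 22.2%/12 = 1.85% = 0.0185.
Level-payment amortization: P = B₀·r / (1 − (1+r)^(−n)) = 8690.00·0.0185 / (1 − 1.0185^(−12)).
Denominator 1 − (1+r)^(−12) = 0.197458314.
P = 160.765 / 0.197458314 ≈ 814.17.

€814.17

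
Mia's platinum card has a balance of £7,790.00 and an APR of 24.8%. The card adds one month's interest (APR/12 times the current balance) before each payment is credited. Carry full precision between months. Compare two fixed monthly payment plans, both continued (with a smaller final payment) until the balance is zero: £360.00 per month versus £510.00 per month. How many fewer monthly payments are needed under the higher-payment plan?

Monthly rate r = 24.8%/12 = 2.06667% = 0.0206667.
At £360.00/mo: n = ⌈−ln(1 − rB₀/P)/ln(1+r)⌉ = 29 payments (last £352.01); total interest = total paid − £7,790.00 = £2,642.01.
At £510.00/mo: 19 payments (last £278.32); total interest £1,668.32.
Payments saved = 29 − 19 = 10.

10 fewer payments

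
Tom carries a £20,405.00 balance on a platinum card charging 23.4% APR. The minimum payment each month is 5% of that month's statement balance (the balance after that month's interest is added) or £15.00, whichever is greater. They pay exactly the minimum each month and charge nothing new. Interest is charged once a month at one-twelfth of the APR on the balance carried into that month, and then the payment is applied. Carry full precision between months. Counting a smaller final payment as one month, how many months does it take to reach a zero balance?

158 months

Monthly rate r = 23.4%/12 = 1.95% = 0.0195.
While 5% of the post-interest balance exceeds £15.00, each month B ← (B·(1+r))·(1 − 0.05), i.e. B shrinks by the factor (1+r)·0.95 = 0.96852.
This holds for months 1–133. Entering month 134 the balance is £290.05; 5% of the post-interest balance is now below £15.00, so the flat £15.00 minimum applies from here.
From month 134 a fixed £15.00 at rate r clears £290.05 in 25 more payments. Total: 133 + 25 = 158 months.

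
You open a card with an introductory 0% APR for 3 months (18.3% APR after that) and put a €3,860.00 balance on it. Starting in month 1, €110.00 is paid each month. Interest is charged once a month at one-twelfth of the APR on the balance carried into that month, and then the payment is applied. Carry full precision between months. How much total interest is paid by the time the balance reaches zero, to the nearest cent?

€1,355.31

Promo months 1–3 at r₀ = 0%/12 = 0; months 4+ at r₁ = 18.3%/12 = 0.01525.
After month 3 (no interest yet): B = €3,860.00 − 3·€110.00 = €3,530.00.
Then at r₁ with €110.00/mo: n₂ = −ln(1 − r₁·B/P)/ln(1+r₁) ≈ 44.41 → 45 more payments.
Total paid = 47·€110.00 + €45.31 = €5,215.31; interest = €5,215.31 − €3,860.00 = €1,355.31.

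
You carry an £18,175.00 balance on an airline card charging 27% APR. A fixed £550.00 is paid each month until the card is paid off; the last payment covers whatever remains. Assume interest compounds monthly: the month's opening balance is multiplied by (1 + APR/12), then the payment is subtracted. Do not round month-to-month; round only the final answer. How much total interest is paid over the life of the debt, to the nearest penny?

Monthly rate r = 27%/12 = 2.25% = 0.0225.
Payoff takes n = ⌈−ln(1 − rB₀/P)/ln(1+r)⌉ = ⌈61.154⌉ = 62 payments; the last is £85.54.
Total paid = 61·£550.00 + £85.54 = £33,635.54.
Total interest = total paid − principal = £33,635.54 − £18,175.00 = £15,460.54.

£15,460.54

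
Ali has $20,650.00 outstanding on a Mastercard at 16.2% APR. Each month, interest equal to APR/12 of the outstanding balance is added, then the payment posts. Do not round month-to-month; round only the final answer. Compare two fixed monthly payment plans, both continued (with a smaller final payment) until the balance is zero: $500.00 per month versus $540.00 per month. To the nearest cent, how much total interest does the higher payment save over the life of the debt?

$1,161.36

Monthly rate r = 16.2%/12 = 1.35% = 0.0135.
At $500.00/mo: n = ⌈−ln(1 − rB₀/P)/ln(1+r)⌉ = 61 payments (last $404.95); total interest = total paid − $20,650.00 = $9,754.95.
At $540.00/mo: 55 payments (last $83.59); total interest $8,593.59.
Interest saved = $9,754.95 − $8,593.59 = $1,161.36.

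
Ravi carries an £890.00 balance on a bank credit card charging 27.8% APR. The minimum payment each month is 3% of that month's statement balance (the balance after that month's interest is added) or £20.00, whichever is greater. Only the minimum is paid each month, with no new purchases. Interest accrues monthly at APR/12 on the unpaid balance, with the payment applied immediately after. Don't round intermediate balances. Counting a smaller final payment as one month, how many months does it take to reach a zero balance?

Monthly rate r = 27.8%/12 = 2.31667% = 0.0231667.
While 3% of the post-interest balance exceeds £20.00, each month B ← (B·(1+r))·(1 − 0.03), i.e. B shrinks by the factor (1+r)·0.97 = 0.99247.
This holds for months 1–42. Entering month 43 the balance is £647.96; 3% of the post-interest balance is now below £20.00, so the flat £20.00 minimum applies from here.
From month 43 a fixed £20.00 at rate r clears £647.96 in 61 more payments. Total: 42 + 61 = 103 months.

103 months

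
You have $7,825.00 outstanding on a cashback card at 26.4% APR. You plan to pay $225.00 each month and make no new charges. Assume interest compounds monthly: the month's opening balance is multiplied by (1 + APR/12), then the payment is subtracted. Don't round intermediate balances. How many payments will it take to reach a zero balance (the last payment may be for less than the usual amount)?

67 months

Monthly rate r = 26.4%/12 = 2.2% = 0.022.
Recurrence: B ← B·(1+r) − $225.00.
Month 1: interest $172.15; balance after payment $7,772.15.
Month 2: interest $170.99; balance after payment $7,718.14.
Closed form: n = −ln(1 − rB₀/P)/ln(1+r) = −ln(0.23489)/ln(1.022) ≈ 66.569, so the balance reaches zero during payment 67.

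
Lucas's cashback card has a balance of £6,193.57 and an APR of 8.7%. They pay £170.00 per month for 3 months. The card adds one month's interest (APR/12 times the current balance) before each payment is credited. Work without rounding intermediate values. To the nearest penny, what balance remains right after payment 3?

£5,815.55

Monthly rate r = 8.7%/12 = 0.725% = 0.00725.
Each month: B ← B·(1+r) − £170.00.
Month 1: interest £44.90; balance after payment £6,068.47.
Month 2: interest £44.00; balance after payment £5,942.47.
Month 3: interest £43.08; balance after payment £5,815.55.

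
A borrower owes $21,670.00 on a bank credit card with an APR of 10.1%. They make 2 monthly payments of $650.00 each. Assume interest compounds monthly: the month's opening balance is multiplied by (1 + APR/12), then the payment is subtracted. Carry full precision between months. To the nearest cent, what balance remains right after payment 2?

$20,730.84

Monthly rate r = 10.1%/12 = 0.841667% = 0.00841667.
Each month: B ← B·(1+r) − $650.00.
Month 1: interest $182.39; balance after payment $21,202.39.
Month 2: interest $178.45; balance after payment $20,730.84.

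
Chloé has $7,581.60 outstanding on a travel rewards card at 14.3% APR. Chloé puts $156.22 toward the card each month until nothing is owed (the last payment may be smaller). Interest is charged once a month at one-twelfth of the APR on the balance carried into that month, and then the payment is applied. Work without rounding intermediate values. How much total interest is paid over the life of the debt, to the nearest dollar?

$3,806

Monthly rate r = 14.3%/12 = 1.19167% = 0.0119167.
Payoff takes n = ⌈−ln(1 − rB₀/P)/ln(1+r)⌉ = ⌈72.896⌉ = 73 payments; the last is $140.07.
Total paid = 72·$156.22 + $140.07 = $11,387.91.
Total interest = total paid − principal = $11,387.91 − $7,581.60 = $3,806.31.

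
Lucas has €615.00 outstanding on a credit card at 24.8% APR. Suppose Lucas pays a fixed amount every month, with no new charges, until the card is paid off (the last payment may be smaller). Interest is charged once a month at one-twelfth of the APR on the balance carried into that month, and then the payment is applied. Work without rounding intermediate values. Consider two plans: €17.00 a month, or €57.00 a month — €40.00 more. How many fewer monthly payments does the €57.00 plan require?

Monthly rate r = 24.8%/12 = 2.06667% = 0.0206667.
At €17.00/mo: n = ⌈−ln(1 − rB₀/P)/ln(1+r)⌉ = 68 payments (last €5.33); total interest = total paid − €615.00 = €529.33.
At €57.00/mo: 13 payments (last €19.13); total interest €88.13.
Payments saved = 68 − 13 = 55.

55 fewer payments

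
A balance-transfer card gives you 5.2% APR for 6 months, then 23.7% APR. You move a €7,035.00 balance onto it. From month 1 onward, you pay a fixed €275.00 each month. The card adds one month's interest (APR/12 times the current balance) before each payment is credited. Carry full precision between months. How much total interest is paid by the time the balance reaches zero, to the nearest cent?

€1,768.05

Promo months 1–6 at r₀ = 5.2%/12 = 0.00433333; months 7+ at r₁ = 23.7%/12 = 0.01975.
After month 6: iterate B ← B·(1+r₀) − €275.00 for 6 months → €5,551.92.
Then at r₁ with €275.00/mo: n₂ = −ln(1 − r₁·B/P)/ln(1+r₁) ≈ 26.01 → 27 more payments.
Total paid = 32·€275.00 + €3.05 = €8,803.05; interest = €8,803.05 − €7,035.00 = €1,768.05.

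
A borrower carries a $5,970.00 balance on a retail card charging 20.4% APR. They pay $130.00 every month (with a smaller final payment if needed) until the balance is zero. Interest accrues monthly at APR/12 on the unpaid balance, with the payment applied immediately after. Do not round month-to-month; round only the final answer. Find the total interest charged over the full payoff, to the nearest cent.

$5,731.08

Monthly rate r = 20.4%/12 = 1.7% = 0.017.
Payoff takes n = ⌈−ln(1 − rB₀/P)/ln(1+r)⌉ = ⌈90.008⌉ = 91 payments; the last is $1.08.
Total paid = 90·$130.00 + $1.08 = $11,701.08.
Total interest = total paid − principal = $11,701.08 − $5,970.00 = $5,731.08.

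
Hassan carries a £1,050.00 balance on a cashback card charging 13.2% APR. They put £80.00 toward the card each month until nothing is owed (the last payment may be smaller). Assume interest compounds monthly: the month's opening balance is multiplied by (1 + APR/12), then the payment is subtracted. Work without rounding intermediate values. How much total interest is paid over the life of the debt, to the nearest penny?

Monthly rate r = 13.2%/12 = 1.1% = 0.011.
Payoff takes n = ⌈−ln(1 − rB₀/P)/ln(1+r)⌉ = ⌈14.253⌉ = 15 payments; the last is £20.29.
Total paid = 14·£80.00 + £20.29 = £1,140.29.
Total interest = total paid − principal = £1,140.29 − £1,050.00 = £90.29.

£90.29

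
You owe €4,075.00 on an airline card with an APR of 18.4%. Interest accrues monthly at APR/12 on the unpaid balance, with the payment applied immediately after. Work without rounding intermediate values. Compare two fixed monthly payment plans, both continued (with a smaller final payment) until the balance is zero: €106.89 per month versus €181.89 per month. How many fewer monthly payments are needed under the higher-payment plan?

30 fewer payments

Monthly rate r = 18.4%/12 = 1.53333% = 0.0153333.
At €106.89/mo: n = ⌈−ln(1 − rB₀/P)/ln(1+r)⌉ = 58 payments (last €77.74); total interest = total paid − €4,075.00 = €2,095.47.
At €181.89/mo: 28 payments (last €119.95); total interest €955.98.
Payments saved = 58 − 28 = 30.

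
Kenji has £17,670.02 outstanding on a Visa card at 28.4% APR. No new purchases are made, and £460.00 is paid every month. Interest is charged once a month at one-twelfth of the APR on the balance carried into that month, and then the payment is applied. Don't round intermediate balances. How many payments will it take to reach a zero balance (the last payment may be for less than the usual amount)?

Monthly rate r = 28.4%/12 = 2.36667% = 0.0236667.
Recurrence: B ← B·(1+r) − £460.00.
Month 1: interest £418.19; balance after payment £17,628.21.
Month 2: interest £417.20; balance after payment £17,585.41.
Closed form: n = −ln(1 − rB₀/P)/ln(1+r) = −ln(0.09089)/ln(1.02367) ≈ 102.523, so the balance reaches zero during payment 103.

103 payments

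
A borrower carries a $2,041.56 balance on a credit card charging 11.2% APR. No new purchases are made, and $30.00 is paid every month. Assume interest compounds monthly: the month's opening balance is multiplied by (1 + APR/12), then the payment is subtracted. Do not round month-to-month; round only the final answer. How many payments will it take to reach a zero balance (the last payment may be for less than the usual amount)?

109 payments

Monthly rate r = 11.2%/12 = 0.933333% = 0.00933333.
Recurrence: B ← B·(1+r) − $30.00.
Month 1: interest $19.05; balance after payment $2,030.61.
Month 2: interest $18.95; balance after payment $2,019.57.
Closed form: n = −ln(1 − rB₀/P)/ln(1+r) = −ln(0.36485)/ln(1.00933) ≈ 108.533, so the balance reaches zero during payment 109.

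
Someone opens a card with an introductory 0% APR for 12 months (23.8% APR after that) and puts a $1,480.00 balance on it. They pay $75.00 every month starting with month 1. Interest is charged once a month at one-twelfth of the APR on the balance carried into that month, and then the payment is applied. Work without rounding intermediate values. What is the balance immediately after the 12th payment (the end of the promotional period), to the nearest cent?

$580.00

Promo months 1–12 at r₀ = 0%/12 = 0; months 13+ at r₁ = 23.8%/12 = 0.0198333.
After month 12 (no interest yet): B = $1,480.00 − 12·$75.00 = $580.00.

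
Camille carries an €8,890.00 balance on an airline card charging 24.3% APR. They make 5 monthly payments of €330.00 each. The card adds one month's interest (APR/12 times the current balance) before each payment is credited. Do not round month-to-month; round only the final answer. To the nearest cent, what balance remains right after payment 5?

€8,109.12

Monthly rate r = 24.3%/12 = 2.025% = 0.02025.
Each month: B ← B·(1+r) − €330.00.
Month 1: interest €180.02; balance after payment €8,740.02.
Month 2: interest €176.99; balance after payment €8,587.01.
Month 3: interest €173.89; balance after payment €8,430.89.
Month 4: interest €170.73; balance after payment €8,271.62.
Month 5: interest €167.50; balance after payment €8,109.12.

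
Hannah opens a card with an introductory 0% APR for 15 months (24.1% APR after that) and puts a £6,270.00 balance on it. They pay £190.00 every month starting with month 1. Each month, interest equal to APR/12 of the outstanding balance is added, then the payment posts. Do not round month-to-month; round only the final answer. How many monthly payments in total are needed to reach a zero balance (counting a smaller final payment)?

38 months

Promo months 1–15 at r₀ = 0%/12 = 0; months 16+ at r₁ = 24.1%/12 = 0.0200833.
After month 15 (no interest yet): B = £6,270.00 − 15·£190.00 = £3,420.00.
Then at r₁ with £190.00/mo: n₂ = −ln(1 − r₁·B/P)/ln(1+r₁) ≈ 22.56 → 23 more payments.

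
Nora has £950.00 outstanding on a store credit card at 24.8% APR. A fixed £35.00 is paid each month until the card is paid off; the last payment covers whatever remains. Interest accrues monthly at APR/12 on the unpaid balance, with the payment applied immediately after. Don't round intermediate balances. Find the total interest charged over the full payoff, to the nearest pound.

£458

Monthly rate r = 24.8%/12 = 2.06667% = 0.0206667.
Payoff takes n = ⌈−ln(1 − rB₀/P)/ln(1+r)⌉ = ⌈40.240⌉ = 41 payments; the last is £8.46.
Total paid = 40·£35.00 + £8.46 = £1,408.46.
Total interest = total paid − principal = £1,408.46 − £950.00 = £458.46.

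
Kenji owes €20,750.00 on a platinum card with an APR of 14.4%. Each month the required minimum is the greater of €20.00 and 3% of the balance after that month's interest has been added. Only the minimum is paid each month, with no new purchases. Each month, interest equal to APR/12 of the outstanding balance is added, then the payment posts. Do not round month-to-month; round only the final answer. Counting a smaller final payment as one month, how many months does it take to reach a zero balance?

229 months

Monthly rate r = 14.4%/12 = 1.2% = 0.012.
While 3% of the post-interest balance exceeds €20.00, each month B ← (B·(1+r))·(1 − 0.03), i.e. B shrinks by the factor (1+r)·0.97 = 0.98164.
This holds for months 1–187. Entering month 188 the balance is €648.77; 3% of the post-interest balance is now below €20.00, so the flat €20.00 minimum applies from here.
From month 188 a fixed €20.00 at rate r clears €648.77 in 42 more payments. Total: 187 + 42 = 229 months.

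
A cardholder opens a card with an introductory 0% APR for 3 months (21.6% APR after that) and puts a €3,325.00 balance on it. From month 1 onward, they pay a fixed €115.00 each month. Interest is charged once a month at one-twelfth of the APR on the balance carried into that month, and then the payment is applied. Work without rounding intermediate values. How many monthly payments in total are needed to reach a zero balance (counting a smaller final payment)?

39 payments

Promo months 1–3 at r₀ = 0%/12 = 0; months 4+ at r₁ = 21.6%/12 = 0.018.
After month 3 (no interest yet): B = €3,325.00 − 3·€115.00 = €2,980.00.
Then at r₁ with €115.00/mo: n₂ = −ln(1 − r₁·B/P)/ln(1+r₁) ≈ 35.21 → 36 more payments.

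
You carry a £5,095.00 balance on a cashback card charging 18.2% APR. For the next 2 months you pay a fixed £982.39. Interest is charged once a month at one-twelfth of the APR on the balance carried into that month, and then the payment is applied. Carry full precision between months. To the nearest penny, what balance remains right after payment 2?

Monthly rate r = 18.2%/12 = 1.51667% = 0.0151667.
Each month: B ← B·(1+r) − £982.39.
Month 1: interest £77.27; balance after payment £4,189.88.
Month 2: interest £63.55; balance after payment £3,271.04.

£3,271.04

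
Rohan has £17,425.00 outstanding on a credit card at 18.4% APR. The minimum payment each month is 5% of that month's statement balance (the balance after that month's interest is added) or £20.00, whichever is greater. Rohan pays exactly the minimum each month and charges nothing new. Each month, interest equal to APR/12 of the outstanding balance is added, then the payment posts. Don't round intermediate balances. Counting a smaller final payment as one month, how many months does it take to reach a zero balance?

129 months

Monthly rate r = 18.4%/12 = 1.53333% = 0.0153333.
While 5% of the post-interest balance exceeds £20.00, each month B ← (B·(1+r))·(1 − 0.05), i.e. B shrinks by the factor (1+r)·0.95 = 0.96457.
This holds for months 1–106. Entering month 107 the balance is £380.53; 5% of the post-interest balance is now below £20.00, so the flat £20.00 minimum applies from here.
From month 107 a fixed £20.00 at rate r clears £380.53 in 23 more payments. Total: 106 + 23 = 129 months.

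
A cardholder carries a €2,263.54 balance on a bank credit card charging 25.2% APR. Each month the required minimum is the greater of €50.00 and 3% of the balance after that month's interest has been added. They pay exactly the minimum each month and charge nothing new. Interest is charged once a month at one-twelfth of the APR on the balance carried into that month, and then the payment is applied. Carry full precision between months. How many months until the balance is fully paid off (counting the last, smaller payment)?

90 months

Monthly rate r = 25.2%/12 = 2.1% = 0.021.
While 3% of the post-interest balance exceeds €50.00, each month B ← (B·(1+r))·(1 − 0.03), i.e. B shrinks by the factor (1+r)·0.97 = 0.99037.
This holds for months 1–34. Entering month 35 the balance is €1,628.93; 3% of the post-interest balance is now below €50.00, so the flat €50.00 minimum applies from here.
From month 35 a fixed €50.00 at rate r clears €1,628.93 in 56 more payments. Total: 34 + 56 = 90 months.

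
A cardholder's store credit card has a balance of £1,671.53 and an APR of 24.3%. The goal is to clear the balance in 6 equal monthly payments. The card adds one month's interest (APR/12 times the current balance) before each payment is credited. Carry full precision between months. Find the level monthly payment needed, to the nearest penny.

Monthly rate r = 24.3%/12 = 2.025% = 0.02025.
Level-payment amortization: P = B₀·r / (1 − (1+r)^(−n)) = 1671.53·0.02025 / (1 − 1.02025^(−6)).
Denominator 1 − (1+r)^(−6) = 0.113333339.
P = 33.8485 / 0.113333339 ≈ 298.66.

£298.66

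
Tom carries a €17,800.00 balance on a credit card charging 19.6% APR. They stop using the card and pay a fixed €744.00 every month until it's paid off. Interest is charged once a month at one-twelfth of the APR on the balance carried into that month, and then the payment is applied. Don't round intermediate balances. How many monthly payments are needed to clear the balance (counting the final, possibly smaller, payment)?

31 payments

Monthly rate r = 19.6%/12 = 1.63333% = 0.0163333.
Recurrence: B ← B·(1+r) − €744.00.
Month 1: interest €290.73; balance after payment €17,346.73.
Month 2: interest €283.33; balance after payment €16,886.06.
Closed form: n = −ln(1 − rB₀/P)/ln(1+r) = −ln(0.60923)/ln(1.01633) ≈ 30.588, so the balance reaches zero during payment 31.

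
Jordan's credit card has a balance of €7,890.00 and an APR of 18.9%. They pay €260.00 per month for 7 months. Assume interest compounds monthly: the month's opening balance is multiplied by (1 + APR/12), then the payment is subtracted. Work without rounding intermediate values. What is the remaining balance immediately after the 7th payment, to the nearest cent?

Monthly rate r = 18.9%/12 = 1.575% = 0.01575.
Each month: B ← B·(1+r) − €260.00.
Month 1: interest €124.27; balance after payment €7,754.27.
Month 2: interest €122.13; balance after payment €7,616.40.
Month 3: interest €119.96; balance after payment €7,476.36.
Month 4: interest €117.75; balance after payment €7,334.11.
Month 5: interest €115.51; balance after payment €7,189.62.
Month 6: interest €113.24; balance after payment €7,042.86.
Month 7: interest €110.92; balance after payment €6,893.78.

€6,893.78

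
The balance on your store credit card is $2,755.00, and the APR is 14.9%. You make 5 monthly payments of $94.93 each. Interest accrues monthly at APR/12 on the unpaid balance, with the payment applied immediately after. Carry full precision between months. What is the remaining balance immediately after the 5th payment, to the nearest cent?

$2,443.76

Monthly rate r = 14.9%/12 = 1.24167% = 0.0124167.
Each month: B ← B·(1+r) − $94.93.
Month 1: interest $34.21; balance after payment $2,694.28.
Month 2: interest $33.45; balance after payment $2,632.80.
Month 3: interest $32.69; balance after payment $2,570.56.
Month 4: interest $31.92; balance after payment $2,507.55.
Month 5: interest $31.14; balance after payment $2,443.76.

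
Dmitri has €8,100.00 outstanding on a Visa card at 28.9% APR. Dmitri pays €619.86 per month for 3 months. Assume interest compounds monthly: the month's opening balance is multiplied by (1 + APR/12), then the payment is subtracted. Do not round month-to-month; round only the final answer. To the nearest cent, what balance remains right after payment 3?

€6,794.71

Monthly rate r = 28.9%/12 = 2.40833% = 0.0240833.
Each month: B ← B·(1+r) − €619.86.
Month 1: interest €195.07; balance after payment €7,675.22.
Month 2: interest €184.84; balance after payment €7,240.20.
Month 3: interest €174.37; balance after payment €6,794.71.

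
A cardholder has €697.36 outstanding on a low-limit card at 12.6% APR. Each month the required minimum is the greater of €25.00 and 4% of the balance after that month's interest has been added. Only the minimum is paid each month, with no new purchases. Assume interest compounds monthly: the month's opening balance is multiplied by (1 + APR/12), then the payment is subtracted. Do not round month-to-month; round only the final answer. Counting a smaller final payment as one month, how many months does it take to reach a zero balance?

Monthly rate r = 12.6%/12 = 1.05% = 0.0105.
While 4% of the post-interest balance exceeds €25.00, each month B ← (B·(1+r))·(1 − 0.04), i.e. B shrinks by the factor (1+r)·0.96 = 0.97008.
This holds for months 1–4. Entering month 5 the balance is €617.57; 4% of the post-interest balance is now below €25.00, so the flat €25.00 minimum applies from here.
From month 5 a fixed €25.00 at rate r clears €617.57 in 29 more payments. Total: 4 + 29 = 33 months.

33 months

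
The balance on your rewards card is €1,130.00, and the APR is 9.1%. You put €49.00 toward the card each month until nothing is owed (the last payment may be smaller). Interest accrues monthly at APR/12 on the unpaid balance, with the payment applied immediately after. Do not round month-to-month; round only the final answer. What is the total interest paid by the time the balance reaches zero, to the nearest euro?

Monthly rate r = 9.1%/12 = 0.758333% = 0.00758333.
Payoff takes n = ⌈−ln(1 − rB₀/P)/ln(1+r)⌉ = ⌈25.445⌉ = 26 payments; the last is €21.84.
Total paid = 25·€49.00 + €21.84 = €1,246.84.
Total interest = total paid − principal = €1,246.84 − €1,130.00 = €116.84.

€117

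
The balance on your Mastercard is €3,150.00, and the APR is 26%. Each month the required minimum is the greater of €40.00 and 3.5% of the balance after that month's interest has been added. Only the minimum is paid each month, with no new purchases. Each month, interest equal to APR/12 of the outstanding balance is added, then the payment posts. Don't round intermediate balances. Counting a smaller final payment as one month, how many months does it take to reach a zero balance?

117 months

Monthly rate r = 26%/12 = 2.16667% = 0.0216667.
While 3.5% of the post-interest balance exceeds €40.00, each month B ← (B·(1+r))·(1 − 0.035), i.e. B shrinks by the factor (1+r)·0.965 = 0.98591.
This holds for months 1–73. Entering month 74 the balance is €1,117.84; 3.5% of the post-interest balance is now below €40.00, so the flat €40.00 minimum applies from here.
From month 74 a fixed €40.00 at rate r clears €1,117.84 in 44 more payments. Total: 73 + 44 = 117 months.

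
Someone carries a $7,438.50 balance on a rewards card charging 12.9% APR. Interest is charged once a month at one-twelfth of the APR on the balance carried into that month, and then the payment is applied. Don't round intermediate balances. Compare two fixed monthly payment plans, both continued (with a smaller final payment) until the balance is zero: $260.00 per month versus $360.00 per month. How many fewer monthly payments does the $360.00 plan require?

Monthly rate r = 12.9%/12 = 1.075% = 0.01075.
At $260.00/mo: n = ⌈−ln(1 − rB₀/P)/ln(1+r)⌉ = 35 payments (last $96.97); total interest = total paid − $7,438.50 = $1,498.47.
At $360.00/mo: 24 payments (last $177.40); total interest $1,018.90.
Payments saved = 35 − 24 = 11.

11 fewer payments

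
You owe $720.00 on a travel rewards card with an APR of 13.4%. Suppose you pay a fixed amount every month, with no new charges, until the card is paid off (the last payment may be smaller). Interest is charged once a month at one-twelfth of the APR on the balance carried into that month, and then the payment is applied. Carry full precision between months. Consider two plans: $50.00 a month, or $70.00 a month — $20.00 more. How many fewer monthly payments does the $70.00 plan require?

5 fewer payments

Monthly rate r = 13.4%/12 = 1.11667% = 0.0111667.
At $50.00/mo: n = ⌈−ln(1 − rB₀/P)/ln(1+r)⌉ = 16 payments (last $39.37); total interest = total paid − $720.00 = $69.37.
At $70.00/mo: 11 payments (last $69.08); total interest $49.08.
Payments saved = 16 − 11 = 5.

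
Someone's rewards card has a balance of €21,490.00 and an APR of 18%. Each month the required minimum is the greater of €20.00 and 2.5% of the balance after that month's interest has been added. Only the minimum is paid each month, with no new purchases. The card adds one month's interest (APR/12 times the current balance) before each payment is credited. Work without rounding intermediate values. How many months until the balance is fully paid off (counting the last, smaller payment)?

378 months

Monthly rate r = 18%/12 = 1.5% = 0.015.
While 2.5% of the post-interest balance exceeds €20.00, each month B ← (B·(1+r))·(1 − 0.025), i.e. B shrinks by the factor (1+r)·0.975 = 0.98962.
This holds for months 1–317. Entering month 318 the balance is €787.83; 2.5% of the post-interest balance is now below €20.00, so the flat €20.00 minimum applies from here.
From month 318 a fixed €20.00 at rate r clears €787.83 in 61 more payments. Total: 317 + 61 = 378 months.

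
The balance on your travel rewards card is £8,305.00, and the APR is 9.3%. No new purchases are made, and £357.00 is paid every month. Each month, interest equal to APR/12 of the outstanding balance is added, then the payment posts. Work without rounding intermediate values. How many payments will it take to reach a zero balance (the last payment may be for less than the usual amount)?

26 months

Monthly rate r = 9.3%/12 = 0.775% = 0.00775.
Recurrence: B ← B·(1+r) − £357.00.
Month 1: interest £64.36; balance after payment £8,012.36.
Month 2: interest £62.10; balance after payment £7,717.46.
Closed form: n = −ln(1 − rB₀/P)/ln(1+r) = −ln(0.81971)/ln(1.00775) ≈ 25.752, so the balance reaches zero during payment 26.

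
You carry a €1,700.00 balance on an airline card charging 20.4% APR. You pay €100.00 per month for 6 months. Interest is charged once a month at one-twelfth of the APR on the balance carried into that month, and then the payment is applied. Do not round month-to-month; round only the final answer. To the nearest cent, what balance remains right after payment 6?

Monthly rate r = 20.4%/12 = 1.7% = 0.017.
Each month: B ← B·(1+r) − €100.00.
Month 1: interest €28.90; balance after payment €1,628.90.
Month 2: interest €27.69; balance after payment €1,556.59.
Month 3: interest €26.46; balance after payment €1,483.05.
Month 4: interest €25.21; balance after payment €1,408.27.
Month 5: interest €23.94; balance after payment €1,332.21.
Month 6: interest €22.65; balance after payment €1,254.85.

€1,254.85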